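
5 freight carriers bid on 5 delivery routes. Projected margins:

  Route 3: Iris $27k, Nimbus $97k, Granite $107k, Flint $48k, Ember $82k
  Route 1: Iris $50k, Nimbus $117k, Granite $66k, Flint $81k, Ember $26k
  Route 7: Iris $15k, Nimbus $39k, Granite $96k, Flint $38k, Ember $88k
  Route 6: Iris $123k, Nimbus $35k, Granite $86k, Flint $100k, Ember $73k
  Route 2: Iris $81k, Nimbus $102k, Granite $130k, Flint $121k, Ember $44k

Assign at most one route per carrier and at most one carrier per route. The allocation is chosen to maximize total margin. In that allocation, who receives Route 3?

Granite receives Route 3.

Treat this as an assignment problem: match each carrier to one route.
Optimal: Iris→Route 6 ($123k), Nimbus→Route 1 ($117k), Granite→Route 3 ($107k), Flint→Route 2 ($121k), Ember→Route 7 ($88k) — total 123+117+107+121+88 = $556k.
Max-entry greedy (repeatedly take the single best remaining cell) gives $506k, worse by 50.
Next-best assignment: Iris→Route 6, Nimbus→Route 1, Granite→Route 7, Flint→Route 2, Ember→Route 3 = $539k.
Every other assignment is strictly worse.
Granite's own top route is Route 2 ($130k), but forcing Granite→Route 2 and reassigning the rest optimally gives only $519k — worse by 37.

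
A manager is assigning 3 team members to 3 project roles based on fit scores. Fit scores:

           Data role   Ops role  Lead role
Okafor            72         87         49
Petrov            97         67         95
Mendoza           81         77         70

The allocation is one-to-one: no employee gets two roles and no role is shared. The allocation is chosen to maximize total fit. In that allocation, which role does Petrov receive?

Petrov receives Lead role.

This is the linear assignment problem.
Optimal: Okafor→Ops role (87 pts), Petrov→Lead role (95 pts), Mendoza→Data role (81 pts) — total 87+95+81 = 263 pts.
Swapping Okafor↔Petrov (Okafor→Lead role 49 pts, Petrov→Ops role 67 pts) loses 66.
Petrov's own top role is Data role (97 pts), but forcing Petrov→Data role and reassigning the rest optimally gives only 254 pts — worse by 9.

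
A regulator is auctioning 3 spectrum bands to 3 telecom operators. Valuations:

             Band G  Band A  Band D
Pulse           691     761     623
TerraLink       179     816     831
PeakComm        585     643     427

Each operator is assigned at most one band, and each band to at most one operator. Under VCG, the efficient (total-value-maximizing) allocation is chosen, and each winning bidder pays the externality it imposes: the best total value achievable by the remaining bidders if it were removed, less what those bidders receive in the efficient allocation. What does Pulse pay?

Efficient allocation: Pulse→Band A ($761M), TerraLink→Band D ($831M), PeakComm→Band G ($585M); total welfare W = $2177M.
Pulse receives Band A at value $761M, so the others get W − 761 = $1416M.
Without Pulse: best allocation of the remaining 2 bidders over all 3 bands is TerraLink→Band D ($831M), PeakComm→Band A ($643M), total $1474M.
VCG payment = (others' best without Pulse) − (others' welfare with Pulse) = 1474 − 1416 = $58M.

Pulse pays $58M.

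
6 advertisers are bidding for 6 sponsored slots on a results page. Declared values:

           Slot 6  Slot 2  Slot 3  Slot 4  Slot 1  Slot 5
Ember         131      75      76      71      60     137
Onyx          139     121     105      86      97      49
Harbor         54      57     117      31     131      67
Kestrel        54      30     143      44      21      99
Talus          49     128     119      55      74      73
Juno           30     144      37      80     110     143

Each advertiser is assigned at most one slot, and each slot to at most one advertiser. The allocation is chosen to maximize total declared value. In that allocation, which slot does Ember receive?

Ember receives Slot 6.

Treat this as an assignment problem: match each advertiser to one slot.
Optimal: Ember→Slot 6 ($131), Onyx→Slot 4 ($86), Harbor→Slot 1 ($131), Kestrel→Slot 3 ($143), Talus→Slot 2 ($128), Juno→Slot 5 ($143) — total 131+86+131+143+128+143 = $762.
Checked against all permutations: $762 is optimal.
Ember's own top slot is Slot 5 ($137), but forcing Ember→Slot 5 and reassigning the rest optimally gives only $758 — worse by 4.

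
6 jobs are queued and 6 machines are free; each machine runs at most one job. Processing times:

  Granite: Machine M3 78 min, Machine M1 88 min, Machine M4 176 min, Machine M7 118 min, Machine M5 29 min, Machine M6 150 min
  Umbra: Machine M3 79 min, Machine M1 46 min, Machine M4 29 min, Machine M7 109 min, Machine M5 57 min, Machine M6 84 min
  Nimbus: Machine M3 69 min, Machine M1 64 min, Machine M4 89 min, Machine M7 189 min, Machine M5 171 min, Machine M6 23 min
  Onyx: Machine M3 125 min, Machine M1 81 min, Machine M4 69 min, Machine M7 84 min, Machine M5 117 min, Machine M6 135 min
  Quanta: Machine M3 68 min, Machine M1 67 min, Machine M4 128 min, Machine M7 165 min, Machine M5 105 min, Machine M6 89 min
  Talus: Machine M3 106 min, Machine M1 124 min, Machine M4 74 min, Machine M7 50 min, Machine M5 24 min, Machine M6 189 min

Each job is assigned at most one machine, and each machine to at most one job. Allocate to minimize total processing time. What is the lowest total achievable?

Minimum total: 280 min

Optimal: Granite→Machine M5 (29 min), Umbra→Machine M4 (29 min), Nimbus→Machine M6 (23 min), Onyx→Machine M1 (81 min), Quanta→Machine M3 (68 min), Talus→Machine M7 (50 min) — total 29+29+23+81+68+50 = 280 min.
Checked against all permutations: 280 min is optimal.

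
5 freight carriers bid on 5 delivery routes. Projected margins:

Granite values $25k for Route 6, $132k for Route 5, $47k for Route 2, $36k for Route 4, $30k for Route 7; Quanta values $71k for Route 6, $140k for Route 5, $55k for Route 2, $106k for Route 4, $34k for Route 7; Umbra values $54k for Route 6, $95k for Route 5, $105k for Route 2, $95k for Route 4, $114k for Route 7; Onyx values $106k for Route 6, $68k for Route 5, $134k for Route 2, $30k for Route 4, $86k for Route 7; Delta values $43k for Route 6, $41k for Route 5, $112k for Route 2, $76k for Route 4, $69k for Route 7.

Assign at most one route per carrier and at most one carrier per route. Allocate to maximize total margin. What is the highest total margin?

Optimal: Granite→Route 5 ($132k), Quanta→Route 4 ($106k), Umbra→Route 7 ($114k), Onyx→Route 6 ($106k), Delta→Route 2 ($112k) — total 132+106+114+106+112 = $570k.
Max-entry greedy (repeatedly take the single best remaining cell) gives $489k, worse by 81.

Max total: $570k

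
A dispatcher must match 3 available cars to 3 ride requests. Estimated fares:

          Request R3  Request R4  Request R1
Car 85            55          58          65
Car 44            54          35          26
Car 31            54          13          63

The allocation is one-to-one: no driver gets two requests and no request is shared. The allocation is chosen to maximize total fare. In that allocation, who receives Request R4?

Car 85 receives Request R4.

Optimal: Car 85→Request R4 ($58), Car 44→Request R3 ($54), Car 31→Request R1 ($63) — total 58+54+63 = $175.
Column-greedy (each request in turn goes to its best remaining driver) gives $153, worse by 22.
Checked against all permutations: $175 is optimal.
Car 85's own top request is Request R1 ($65), but forcing Car 85→Request R1 and reassigning the rest optimally gives only $154 — worse by 21.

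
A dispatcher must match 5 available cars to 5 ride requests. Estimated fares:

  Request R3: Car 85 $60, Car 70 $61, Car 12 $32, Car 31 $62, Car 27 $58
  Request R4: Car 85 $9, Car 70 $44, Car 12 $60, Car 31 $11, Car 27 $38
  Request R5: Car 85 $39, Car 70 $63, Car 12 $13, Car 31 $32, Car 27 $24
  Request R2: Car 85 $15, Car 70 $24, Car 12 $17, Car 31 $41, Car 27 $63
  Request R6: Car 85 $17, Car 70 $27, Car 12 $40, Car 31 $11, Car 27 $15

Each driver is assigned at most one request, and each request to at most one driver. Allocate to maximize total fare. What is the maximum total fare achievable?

Optimal: Car 85→Request R6 ($17), Car 70→Request R5 ($63), Car 12→Request R4 ($60), Car 31→Request R3 ($62), Car 27→Request R2 ($63) — total 17+63+60+62+63 = $265.
Row-greedy (each driver in turn takes its best remaining request) gives $239, worse by 26.
Swapping Car 70↔Car 12 (Car 70→Request R4 $44, Car 12→Request R5 $13) loses 66.
Checked against all permutations: $265 is optimal.

Maximum total: $265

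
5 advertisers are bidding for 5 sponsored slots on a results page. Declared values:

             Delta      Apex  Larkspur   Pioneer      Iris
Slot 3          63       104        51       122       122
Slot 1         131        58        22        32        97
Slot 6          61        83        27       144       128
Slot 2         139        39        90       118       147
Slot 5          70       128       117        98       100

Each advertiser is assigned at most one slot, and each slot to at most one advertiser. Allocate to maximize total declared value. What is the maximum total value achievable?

Optimal: Delta→Slot 1 ($131), Apex→Slot 3 ($104), Larkspur→Slot 5 ($117), Pioneer→Slot 6 ($144), Iris→Slot 2 ($147) — total 131+104+117+144+147 = $643.
Column-greedy (each slot in turn goes to its best remaining advertiser) gives $599, worse by 44.

Maximum total: $643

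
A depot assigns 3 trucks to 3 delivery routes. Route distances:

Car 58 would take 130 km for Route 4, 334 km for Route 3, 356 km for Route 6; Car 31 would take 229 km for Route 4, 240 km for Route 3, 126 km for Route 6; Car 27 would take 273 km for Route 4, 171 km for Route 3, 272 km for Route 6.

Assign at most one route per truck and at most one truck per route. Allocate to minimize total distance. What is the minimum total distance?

Min total: 427 km

This is a one-to-one assignment (minimum-cost bipartite matching).
Optimal: Car 58→Route 4 (130 km), Car 31→Route 6 (126 km), Car 27→Route 3 (171 km) — total 130+126+171 = 427 km.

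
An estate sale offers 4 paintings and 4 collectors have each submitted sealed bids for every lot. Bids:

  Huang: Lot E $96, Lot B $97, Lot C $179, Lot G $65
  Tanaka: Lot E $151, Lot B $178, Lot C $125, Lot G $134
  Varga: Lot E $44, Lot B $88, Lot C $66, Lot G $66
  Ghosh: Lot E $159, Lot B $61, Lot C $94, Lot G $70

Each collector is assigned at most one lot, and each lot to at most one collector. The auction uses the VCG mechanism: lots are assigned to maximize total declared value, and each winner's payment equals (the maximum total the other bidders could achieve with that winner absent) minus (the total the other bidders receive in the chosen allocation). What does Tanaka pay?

Efficient allocation: Huang→Lot C ($179), Tanaka→Lot B ($178), Varga→Lot G ($66), Ghosh→Lot E ($159); total welfare W = $582.
Tanaka receives Lot B at value $178, so the others get W − 178 = $404.
Without Tanaka: best allocation of the remaining 3 bidders over all 4 lots is Huang→Lot C ($179), Varga→Lot B ($88), Ghosh→Lot E ($159), total $426.
VCG payment = (others' best without Tanaka) − (others' welfare with Tanaka) = 426 − 404 = $22.

Tanaka pays $22.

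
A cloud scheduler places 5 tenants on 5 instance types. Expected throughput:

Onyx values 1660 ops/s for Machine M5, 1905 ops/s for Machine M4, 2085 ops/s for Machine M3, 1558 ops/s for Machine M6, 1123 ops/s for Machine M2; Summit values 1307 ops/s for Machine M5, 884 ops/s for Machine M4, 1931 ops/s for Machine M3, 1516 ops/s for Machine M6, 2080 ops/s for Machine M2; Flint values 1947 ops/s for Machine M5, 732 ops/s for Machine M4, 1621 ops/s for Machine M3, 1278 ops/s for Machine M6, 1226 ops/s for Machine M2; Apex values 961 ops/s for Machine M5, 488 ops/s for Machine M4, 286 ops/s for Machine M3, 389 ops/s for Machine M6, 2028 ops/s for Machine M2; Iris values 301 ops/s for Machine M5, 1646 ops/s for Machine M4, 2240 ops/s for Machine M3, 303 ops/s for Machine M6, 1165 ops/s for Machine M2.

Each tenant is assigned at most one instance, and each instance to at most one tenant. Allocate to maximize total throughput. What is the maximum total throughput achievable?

This is a one-to-one assignment (maximum-weight bipartite matching).
Optimal: Onyx→Machine M4 (1905 ops/s), Summit→Machine M6 (1516 ops/s), Flint→Machine M5 (1947 ops/s), Apex→Machine M2 (2028 ops/s), Iris→Machine M3 (2240 ops/s) — total 1905+1516+1947+2028+2240 = 9636 ops/s.
Next-best assignment: Onyx→Machine M3, Summit→Machine M6, Flint→Machine M5, Apex→Machine M2, Iris→Machine M4 = 9222 ops/s.

Maximum total: 9636 ops/s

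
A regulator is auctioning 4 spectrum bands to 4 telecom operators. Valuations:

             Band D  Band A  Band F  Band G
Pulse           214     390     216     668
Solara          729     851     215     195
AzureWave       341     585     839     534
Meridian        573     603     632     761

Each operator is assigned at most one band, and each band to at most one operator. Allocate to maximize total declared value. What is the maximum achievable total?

Optimal: Pulse→Band G ($668M), Solara→Band A ($851M), AzureWave→Band F ($839M), Meridian→Band D ($573M) — total 668+851+839+573 = $2931M.
Column-greedy (each band in turn goes to its best remaining operator) gives $2839M, worse by 92.
Swapping Solara↔Meridian (Solara→Band D $729M, Meridian→Band A $603M) loses 92.
No other one-to-one assignment exceeds $2931M.

Max total: $2931M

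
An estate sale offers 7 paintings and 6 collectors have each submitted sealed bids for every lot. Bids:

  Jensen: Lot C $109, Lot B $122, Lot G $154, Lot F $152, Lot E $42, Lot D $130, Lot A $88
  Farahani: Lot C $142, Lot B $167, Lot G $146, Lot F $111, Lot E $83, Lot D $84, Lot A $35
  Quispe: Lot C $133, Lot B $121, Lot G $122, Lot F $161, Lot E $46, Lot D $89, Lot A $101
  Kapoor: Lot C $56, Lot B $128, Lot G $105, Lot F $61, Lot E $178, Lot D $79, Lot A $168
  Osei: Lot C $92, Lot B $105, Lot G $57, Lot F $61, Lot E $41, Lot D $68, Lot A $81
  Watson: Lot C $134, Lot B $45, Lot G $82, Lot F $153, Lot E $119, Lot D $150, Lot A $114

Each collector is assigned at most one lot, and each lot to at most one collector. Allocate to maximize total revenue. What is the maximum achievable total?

This is a one-to-one assignment (maximum-weight bipartite matching).
Optimal: Jensen→Lot G ($154), Farahani→Lot B ($167), Quispe→Lot F ($161), Kapoor→Lot E ($178), Osei→Lot C ($92), Watson→Lot D ($150) — total 154+167+161+178+92+150 = $902.
Column-greedy (each lot in turn goes to its best remaining collector) gives $772, worse by 130.

Maximum total: $902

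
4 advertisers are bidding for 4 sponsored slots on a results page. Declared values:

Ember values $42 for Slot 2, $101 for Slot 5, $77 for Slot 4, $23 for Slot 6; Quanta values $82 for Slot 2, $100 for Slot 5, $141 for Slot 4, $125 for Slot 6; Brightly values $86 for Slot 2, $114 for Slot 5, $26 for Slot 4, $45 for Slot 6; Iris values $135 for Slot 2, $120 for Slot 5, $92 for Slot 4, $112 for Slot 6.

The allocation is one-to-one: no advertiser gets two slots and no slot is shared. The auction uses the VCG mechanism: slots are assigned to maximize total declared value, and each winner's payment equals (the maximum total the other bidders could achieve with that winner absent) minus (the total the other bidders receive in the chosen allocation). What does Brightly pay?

Brightly pays $40.

Efficient allocation: Ember→Slot 4 ($77), Quanta→Slot 6 ($125), Brightly→Slot 5 ($114), Iris→Slot 2 ($135); total welfare W = $451.
Brightly receives Slot 5 at value $114, so the others get W − 114 = $337.
Without Brightly: best allocation of the remaining 3 bidders over all 4 slots is Ember→Slot 5 ($101), Quanta→Slot 4 ($141), Iris→Slot 2 ($135), total $377.
VCG payment = (others' best without Brightly) − (others' welfare with Brightly) = 377 − 337 = $40.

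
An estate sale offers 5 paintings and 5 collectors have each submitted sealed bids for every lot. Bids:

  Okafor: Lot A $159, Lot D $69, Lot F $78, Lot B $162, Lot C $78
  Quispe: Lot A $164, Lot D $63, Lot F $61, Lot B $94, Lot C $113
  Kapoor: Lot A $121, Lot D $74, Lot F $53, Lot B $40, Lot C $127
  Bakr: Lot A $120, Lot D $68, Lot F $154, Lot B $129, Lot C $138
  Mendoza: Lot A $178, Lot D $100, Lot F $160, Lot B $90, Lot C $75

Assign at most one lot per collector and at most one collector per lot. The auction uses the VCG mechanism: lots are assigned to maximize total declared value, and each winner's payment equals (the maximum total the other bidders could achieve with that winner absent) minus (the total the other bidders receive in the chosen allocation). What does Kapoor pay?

Efficient allocation: Okafor→Lot B ($162), Quispe→Lot A ($164), Kapoor→Lot C ($127), Bakr→Lot F ($154), Mendoza→Lot D ($100); total welfare W = $707.
Kapoor receives Lot C at value $127, so the others get W − 127 = $580.
Without Kapoor: best allocation of the remaining 4 bidders over all 5 lots is Okafor→Lot B ($162), Quispe→Lot A ($164), Bakr→Lot C ($138), Mendoza→Lot F ($160), total $624.
VCG payment = (others' best without Kapoor) − (others' welfare with Kapoor) = 624 − 580 = $44.

Kapoor pays $44.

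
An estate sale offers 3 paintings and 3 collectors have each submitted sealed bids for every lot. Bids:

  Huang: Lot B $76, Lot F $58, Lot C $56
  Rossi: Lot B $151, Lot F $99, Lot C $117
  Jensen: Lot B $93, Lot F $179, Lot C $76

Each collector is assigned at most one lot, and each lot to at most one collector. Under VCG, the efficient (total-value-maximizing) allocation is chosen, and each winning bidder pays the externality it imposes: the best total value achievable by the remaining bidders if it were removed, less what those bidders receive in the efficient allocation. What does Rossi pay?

Efficient allocation: Huang→Lot C ($56), Rossi→Lot B ($151), Jensen→Lot F ($179); total welfare W = $386.
Rossi receives Lot B at value $151, so the others get W − 151 = $235.
Without Rossi: best allocation of the remaining 2 bidders over all 3 lots is Huang→Lot B ($76), Jensen→Lot F ($179), total $255.
VCG payment = (others' best without Rossi) − (others' welfare with Rossi) = 255 − 235 = $20.

Rossi pays $20.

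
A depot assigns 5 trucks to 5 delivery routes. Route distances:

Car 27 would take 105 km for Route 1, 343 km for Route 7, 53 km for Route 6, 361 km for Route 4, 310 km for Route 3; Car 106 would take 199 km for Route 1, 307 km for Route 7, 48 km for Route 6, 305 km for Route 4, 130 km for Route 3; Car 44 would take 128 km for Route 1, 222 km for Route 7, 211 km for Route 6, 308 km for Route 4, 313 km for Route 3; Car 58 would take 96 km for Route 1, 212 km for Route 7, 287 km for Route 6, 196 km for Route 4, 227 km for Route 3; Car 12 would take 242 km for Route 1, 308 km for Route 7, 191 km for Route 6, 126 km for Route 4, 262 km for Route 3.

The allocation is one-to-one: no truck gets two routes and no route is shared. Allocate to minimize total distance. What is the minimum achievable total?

Optimal: Car 27→Route 6 (53 km), Car 106→Route 3 (130 km), Car 44→Route 7 (222 km), Car 58→Route 1 (96 km), Car 12→Route 4 (126 km) — total 53+130+222+96+126 = 627 km.
Min-entry greedy (repeatedly take the single cheapest remaining cell) gives 802 km, worse by 175.
Next-best assignment: Car 27→Route 6, Car 106→Route 3, Car 44→Route 1, Car 58→Route 7, Car 12→Route 4 = 649 km.
Swapping Car 12↔Car 27 (Car 12→Route 6 191 km, Car 27→Route 4 361 km) adds 373.

Min total: 627 km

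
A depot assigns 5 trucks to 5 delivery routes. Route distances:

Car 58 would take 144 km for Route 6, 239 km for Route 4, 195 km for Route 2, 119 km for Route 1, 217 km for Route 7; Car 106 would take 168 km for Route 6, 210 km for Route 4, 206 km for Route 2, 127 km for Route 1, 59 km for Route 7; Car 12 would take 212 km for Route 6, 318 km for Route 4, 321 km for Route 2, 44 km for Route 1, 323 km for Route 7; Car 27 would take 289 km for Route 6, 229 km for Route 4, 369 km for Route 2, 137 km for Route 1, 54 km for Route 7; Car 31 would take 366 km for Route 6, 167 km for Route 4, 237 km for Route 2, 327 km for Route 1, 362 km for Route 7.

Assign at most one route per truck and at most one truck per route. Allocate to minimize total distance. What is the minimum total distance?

Minimum total: 615 km

Optimal: Car 58→Route 6 (144 km), Car 106→Route 2 (206 km), Car 12→Route 1 (44 km), Car 27→Route 7 (54 km), Car 31→Route 4 (167 km) — total 144+206+44+54+167 = 615 km.
Next-best assignment: Car 58→Route 2, Car 106→Route 6, Car 12→Route 1, Car 27→Route 7, Car 31→Route 4 = 628 km.
Swapping Car 31↔Car 106 (Car 31→Route 2 237 km, Car 106→Route 4 210 km) adds 74.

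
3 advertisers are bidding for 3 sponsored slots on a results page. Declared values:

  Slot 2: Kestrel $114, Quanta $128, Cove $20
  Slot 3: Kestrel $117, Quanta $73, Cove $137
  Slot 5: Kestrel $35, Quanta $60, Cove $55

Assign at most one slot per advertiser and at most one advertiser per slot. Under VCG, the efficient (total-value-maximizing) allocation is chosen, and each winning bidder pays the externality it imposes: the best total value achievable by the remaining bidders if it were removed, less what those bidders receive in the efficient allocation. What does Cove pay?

Cove pays $71.

Efficient allocation: Kestrel→Slot 2 ($114), Quanta→Slot 5 ($60), Cove→Slot 3 ($137); total welfare W = $311.
Cove receives Slot 3 at value $137, so the others get W − 137 = $174.
Without Cove: best allocation of the remaining 2 bidders over all 3 slots is Kestrel→Slot 3 ($117), Quanta→Slot 2 ($128), total $245.
VCG payment = (others' best without Cove) − (others' welfare with Cove) = 245 − 174 = $71.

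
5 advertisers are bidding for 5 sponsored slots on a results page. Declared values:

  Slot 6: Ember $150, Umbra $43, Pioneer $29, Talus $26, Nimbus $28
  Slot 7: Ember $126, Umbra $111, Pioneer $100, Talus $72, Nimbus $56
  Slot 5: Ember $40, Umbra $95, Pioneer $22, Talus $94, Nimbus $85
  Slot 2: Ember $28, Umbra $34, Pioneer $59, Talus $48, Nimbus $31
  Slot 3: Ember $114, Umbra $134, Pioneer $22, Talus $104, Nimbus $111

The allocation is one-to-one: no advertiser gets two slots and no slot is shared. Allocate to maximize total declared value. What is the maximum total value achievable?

Max total: $525

Optimal: Ember→Slot 6 ($150), Umbra→Slot 7 ($111), Pioneer→Slot 2 ($59), Talus→Slot 5 ($94), Nimbus→Slot 3 ($111) — total 150+111+59+94+111 = $525.
Row-greedy (each advertiser in turn takes its best remaining slot) gives $509, worse by 16.
Next-best assignment: Ember→Slot 6, Umbra→Slot 3, Pioneer→Slot 7, Talus→Slot 2, Nimbus→Slot 5 = $517.
Swapping Umbra↔Talus (Umbra→Slot 5 $95, Talus→Slot 7 $72) loses 38.
Every other assignment is strictly worse.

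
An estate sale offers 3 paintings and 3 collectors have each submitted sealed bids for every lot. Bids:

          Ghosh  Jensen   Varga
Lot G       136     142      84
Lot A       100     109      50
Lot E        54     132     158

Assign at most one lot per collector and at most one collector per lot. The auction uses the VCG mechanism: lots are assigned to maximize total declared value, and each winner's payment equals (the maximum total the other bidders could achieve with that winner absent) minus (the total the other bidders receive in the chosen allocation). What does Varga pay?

Efficient allocation: Ghosh→Lot G ($136), Jensen→Lot A ($109), Varga→Lot E ($158); total welfare W = $403.
Varga receives Lot E at value $158, so the others get W − 158 = $245.
Without Varga: best allocation of the remaining 2 bidders over all 3 lots is Ghosh→Lot G ($136), Jensen→Lot E ($132), total $268.
VCG payment = (others' best without Varga) − (others' welfare with Varga) = 268 − 245 = $23.

Varga pays $23.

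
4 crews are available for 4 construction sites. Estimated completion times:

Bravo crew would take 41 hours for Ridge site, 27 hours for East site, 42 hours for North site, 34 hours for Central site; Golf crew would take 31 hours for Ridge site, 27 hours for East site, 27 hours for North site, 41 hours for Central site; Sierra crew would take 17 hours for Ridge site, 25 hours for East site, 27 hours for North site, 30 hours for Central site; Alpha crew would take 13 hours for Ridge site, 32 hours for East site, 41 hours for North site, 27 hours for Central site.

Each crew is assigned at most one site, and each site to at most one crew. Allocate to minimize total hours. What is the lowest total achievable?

Minimum total: 97 hours

Optimal: Bravo crew→East site (27 hours), Golf crew→North site (27 hours), Sierra crew→Central site (30 hours), Alpha crew→Ridge site (13 hours) — total 27+27+30+13 = 97 hours.
Column-greedy (each site in turn goes to its cheapest remaining crew) gives 99 hours, worse by 2.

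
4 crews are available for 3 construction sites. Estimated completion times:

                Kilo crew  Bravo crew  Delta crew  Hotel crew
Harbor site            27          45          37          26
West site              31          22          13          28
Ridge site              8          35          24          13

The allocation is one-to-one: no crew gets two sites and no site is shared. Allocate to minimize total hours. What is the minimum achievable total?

Min total: 47 hours

This is the linear assignment problem.
Optimal: Hotel crew→Harbor site (26 hours), Delta crew→West site (13 hours), Kilo crew→Ridge site (8 hours) — total 26+13+8 = 47 hours.
Row-greedy (each crew in turn takes its cheapest remaining site) gives 67 hours, worse by 20.
Every other assignment is strictly worse.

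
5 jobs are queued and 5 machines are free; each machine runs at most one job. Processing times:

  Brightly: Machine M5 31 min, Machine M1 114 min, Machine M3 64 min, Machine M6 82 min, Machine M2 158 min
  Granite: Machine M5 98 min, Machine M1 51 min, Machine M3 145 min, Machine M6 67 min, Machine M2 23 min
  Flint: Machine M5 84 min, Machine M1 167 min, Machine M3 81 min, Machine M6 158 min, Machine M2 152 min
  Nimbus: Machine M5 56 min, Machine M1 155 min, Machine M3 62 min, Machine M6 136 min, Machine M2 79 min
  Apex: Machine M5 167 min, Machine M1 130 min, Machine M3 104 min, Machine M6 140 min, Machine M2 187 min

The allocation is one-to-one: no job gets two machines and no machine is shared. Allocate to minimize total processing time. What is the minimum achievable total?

Optimal: Brightly→Machine M6 (82 min), Granite→Machine M2 (23 min), Flint→Machine M3 (81 min), Nimbus→Machine M5 (56 min), Apex→Machine M1 (130 min) — total 82+23+81+56+130 = 372 min.
Row-greedy (each job in turn takes its cheapest remaining machine) gives 401 min, worse by 29.
Next-best assignment: Brightly→Machine M6, Granite→Machine M2, Flint→Machine M5, Nimbus→Machine M3, Apex→Machine M1 = 381 min.
Every other assignment is strictly worse.

Minimum total: 372 min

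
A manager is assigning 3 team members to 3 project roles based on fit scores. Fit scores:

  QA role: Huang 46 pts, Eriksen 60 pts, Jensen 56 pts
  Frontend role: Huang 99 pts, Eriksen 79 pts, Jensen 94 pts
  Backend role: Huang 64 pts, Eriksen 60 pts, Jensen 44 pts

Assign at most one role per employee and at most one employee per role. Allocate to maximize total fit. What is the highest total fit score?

This is the linear assignment problem.
Optimal: Huang→Backend role (64 pts), Eriksen→QA role (60 pts), Jensen→Frontend role (94 pts) — total 64+60+94 = 218 pts.
Row-greedy (each employee in turn takes its best remaining role) gives 203 pts, worse by 15.
Next-best assignment: Huang→Frontend role, Eriksen→Backend role, Jensen→QA role = 215 pts.
Swapping Huang↔Jensen (Huang→Frontend role 99 pts, Jensen→Backend role 44 pts) loses 15.
Every other assignment is strictly worse.

Max total: 218 pts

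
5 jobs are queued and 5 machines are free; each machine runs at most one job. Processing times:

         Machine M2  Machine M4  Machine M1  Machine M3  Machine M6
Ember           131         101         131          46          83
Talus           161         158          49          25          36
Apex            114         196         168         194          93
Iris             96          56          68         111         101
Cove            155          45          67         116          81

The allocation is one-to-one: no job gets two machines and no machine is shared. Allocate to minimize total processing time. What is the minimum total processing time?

Minimum total: 309 min

Treat this as an assignment problem: match each job to one machine.
Optimal: Ember→Machine M3 (46 min), Talus→Machine M6 (36 min), Apex→Machine M2 (114 min), Iris→Machine M1 (68 min), Cove→Machine M4 (45 min) — total 46+36+114+68+45 = 309 min.
Row-greedy (each job in turn takes its cheapest remaining machine) gives 319 min, worse by 10.
Checked against all permutations: 309 min is optimal.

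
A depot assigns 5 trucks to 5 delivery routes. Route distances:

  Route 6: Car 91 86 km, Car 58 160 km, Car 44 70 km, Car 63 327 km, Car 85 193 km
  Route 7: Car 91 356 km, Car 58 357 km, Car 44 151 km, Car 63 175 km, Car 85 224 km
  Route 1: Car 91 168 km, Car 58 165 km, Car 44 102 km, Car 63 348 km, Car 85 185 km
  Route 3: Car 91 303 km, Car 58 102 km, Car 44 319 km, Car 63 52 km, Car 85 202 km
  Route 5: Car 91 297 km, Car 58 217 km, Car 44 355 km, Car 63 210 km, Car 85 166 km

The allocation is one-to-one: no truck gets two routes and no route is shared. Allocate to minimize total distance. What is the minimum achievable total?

Minimum total: 620 km

Treat this as an assignment problem: match each truck to one route.
Optimal: Car 91→Route 6 (86 km), Car 58→Route 1 (165 km), Car 44→Route 7 (151 km), Car 63→Route 3 (52 km), Car 85→Route 5 (166 km) — total 86+165+151+52+166 = 620 km.
Column-greedy (each route in turn goes to its cheapest remaining truck) gives 909 km, worse by 289.
Next-best assignment: Car 91→Route 6, Car 58→Route 3, Car 44→Route 1, Car 63→Route 7, Car 85→Route 5 = 631 km.
Every other assignment is strictly worse.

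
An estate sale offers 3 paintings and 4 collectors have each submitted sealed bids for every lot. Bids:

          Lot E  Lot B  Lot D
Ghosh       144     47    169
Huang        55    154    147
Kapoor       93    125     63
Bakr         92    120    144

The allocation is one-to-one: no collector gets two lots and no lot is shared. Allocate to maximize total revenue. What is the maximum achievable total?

Optimal: Ghosh→Lot E ($144), Huang→Lot B ($154), Bakr→Lot D ($144) — total 144+154+144 = $442.
Next-best assignment: Ghosh→Lot E, Kapoor→Lot B, Huang→Lot D = $416.
Checked against all permutations: $442 is optimal.

Maximum total: $442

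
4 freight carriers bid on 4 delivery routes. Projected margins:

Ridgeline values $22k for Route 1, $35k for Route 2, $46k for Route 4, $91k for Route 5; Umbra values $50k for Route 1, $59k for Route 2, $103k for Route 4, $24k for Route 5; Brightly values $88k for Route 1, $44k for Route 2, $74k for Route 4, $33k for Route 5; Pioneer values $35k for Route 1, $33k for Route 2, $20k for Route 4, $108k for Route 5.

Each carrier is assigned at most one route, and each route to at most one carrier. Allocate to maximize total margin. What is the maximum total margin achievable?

Treat this as an assignment problem: match each carrier to one route.
Optimal: Ridgeline→Route 2 ($35k), Umbra→Route 4 ($103k), Brightly→Route 1 ($88k), Pioneer→Route 5 ($108k) — total 35+103+88+108 = $334k.
Column-greedy (each route in turn goes to its best remaining carrier) gives $301k, worse by 33.

Max total: $334k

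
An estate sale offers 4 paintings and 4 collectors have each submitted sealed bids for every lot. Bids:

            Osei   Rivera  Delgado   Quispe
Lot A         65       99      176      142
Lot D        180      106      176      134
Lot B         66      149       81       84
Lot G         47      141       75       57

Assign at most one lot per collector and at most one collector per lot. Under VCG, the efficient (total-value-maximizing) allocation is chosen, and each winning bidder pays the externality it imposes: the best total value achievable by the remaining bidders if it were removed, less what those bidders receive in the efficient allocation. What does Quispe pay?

Quispe pays $8.

Efficient allocation: Osei→Lot D ($180), Rivera→Lot G ($141), Delgado→Lot A ($176), Quispe→Lot B ($84); total welfare W = $581.
Quispe receives Lot B at value $84, so the others get W − 84 = $497.
Without Quispe: best allocation of the remaining 3 bidders over all 4 lots is Osei→Lot D ($180), Rivera→Lot B ($149), Delgado→Lot A ($176), total $505.
VCG payment = (others' best without Quispe) − (others' welfare with Quispe) = 505 − 497 = $8.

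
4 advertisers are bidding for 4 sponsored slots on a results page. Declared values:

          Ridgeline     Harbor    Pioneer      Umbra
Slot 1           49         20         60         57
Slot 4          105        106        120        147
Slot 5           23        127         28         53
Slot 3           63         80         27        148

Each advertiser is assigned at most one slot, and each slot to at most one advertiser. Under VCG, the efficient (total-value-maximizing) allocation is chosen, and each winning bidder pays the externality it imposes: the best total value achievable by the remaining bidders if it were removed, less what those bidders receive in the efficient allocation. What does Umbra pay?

Efficient allocation: Ridgeline→Slot 1 ($49), Harbor→Slot 5 ($127), Pioneer→Slot 4 ($120), Umbra→Slot 3 ($148); total welfare W = $444.
Umbra receives Slot 3 at value $148, so the others get W − 148 = $296.
Without Umbra: best allocation of the remaining 3 bidders over all 4 slots is Ridgeline→Slot 3 ($63), Harbor→Slot 5 ($127), Pioneer→Slot 4 ($120), total $310.
VCG payment = (others' best without Umbra) − (others' welfare with Umbra) = 310 − 296 = $14.

Umbra pays $14.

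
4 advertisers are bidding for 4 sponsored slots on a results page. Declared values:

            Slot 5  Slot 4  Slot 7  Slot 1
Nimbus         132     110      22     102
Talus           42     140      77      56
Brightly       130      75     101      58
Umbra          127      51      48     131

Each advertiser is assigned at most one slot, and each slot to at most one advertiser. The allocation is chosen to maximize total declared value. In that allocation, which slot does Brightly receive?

Brightly receives Slot 7.

This is the linear assignment problem.
Optimal: Nimbus→Slot 5 ($132), Talus→Slot 4 ($140), Brightly→Slot 7 ($101), Umbra→Slot 1 ($131) — total 132+140+101+131 = $504.
Next-best assignment: Nimbus→Slot 1, Talus→Slot 4, Brightly→Slot 7, Umbra→Slot 5 = $470.
No other one-to-one assignment exceeds $504.
Brightly's own top slot is Slot 5 ($130), but forcing Brightly→Slot 5 and reassigning the rest optimally gives only $448 — worse by 56.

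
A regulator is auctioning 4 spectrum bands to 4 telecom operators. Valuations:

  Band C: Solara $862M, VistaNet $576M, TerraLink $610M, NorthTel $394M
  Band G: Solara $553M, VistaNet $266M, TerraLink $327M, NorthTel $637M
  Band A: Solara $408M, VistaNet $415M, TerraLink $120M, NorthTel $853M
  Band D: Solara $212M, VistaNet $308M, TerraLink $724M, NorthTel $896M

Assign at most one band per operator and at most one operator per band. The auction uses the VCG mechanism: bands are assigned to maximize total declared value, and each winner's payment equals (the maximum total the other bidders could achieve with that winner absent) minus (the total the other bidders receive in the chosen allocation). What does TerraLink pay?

TerraLink pays $191M.

Efficient allocation: Solara→Band G ($553M), VistaNet→Band C ($576M), TerraLink→Band D ($724M), NorthTel→Band A ($853M); total welfare W = $2706M.
TerraLink receives Band D at value $724M, so the others get W − 724 = $1982M.
Without TerraLink: best allocation of the remaining 3 bidders over all 4 bands is Solara→Band C ($862M), VistaNet→Band A ($415M), NorthTel→Band D ($896M), total $2173M.
VCG payment = (others' best without TerraLink) − (others' welfare with TerraLink) = 2173 − 1982 = $191M.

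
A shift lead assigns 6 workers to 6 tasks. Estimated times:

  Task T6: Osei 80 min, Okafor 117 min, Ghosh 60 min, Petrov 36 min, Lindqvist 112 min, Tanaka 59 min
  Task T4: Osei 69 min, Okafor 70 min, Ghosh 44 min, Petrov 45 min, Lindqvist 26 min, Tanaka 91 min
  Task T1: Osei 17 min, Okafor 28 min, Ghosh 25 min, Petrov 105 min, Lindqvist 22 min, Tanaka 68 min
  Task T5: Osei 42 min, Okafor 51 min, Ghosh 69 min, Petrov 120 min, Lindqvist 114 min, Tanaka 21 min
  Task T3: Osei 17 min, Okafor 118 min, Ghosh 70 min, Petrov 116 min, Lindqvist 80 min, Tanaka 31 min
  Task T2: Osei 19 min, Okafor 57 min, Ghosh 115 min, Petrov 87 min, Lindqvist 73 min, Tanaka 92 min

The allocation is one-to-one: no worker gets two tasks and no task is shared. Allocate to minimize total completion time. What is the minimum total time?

Optimal: Osei→Task T3 (17 min), Okafor→Task T2 (57 min), Ghosh→Task T1 (25 min), Petrov→Task T6 (36 min), Lindqvist→Task T4 (26 min), Tanaka→Task T5 (21 min) — total 17+57+25+36+26+21 = 182 min.
Column-greedy (each task in turn goes to its cheapest remaining worker) gives 227 min, worse by 45.
Swapping Tanaka↔Ghosh (Tanaka→Task T1 68 min, Ghosh→Task T5 69 min) adds 91.

Min total: 182 min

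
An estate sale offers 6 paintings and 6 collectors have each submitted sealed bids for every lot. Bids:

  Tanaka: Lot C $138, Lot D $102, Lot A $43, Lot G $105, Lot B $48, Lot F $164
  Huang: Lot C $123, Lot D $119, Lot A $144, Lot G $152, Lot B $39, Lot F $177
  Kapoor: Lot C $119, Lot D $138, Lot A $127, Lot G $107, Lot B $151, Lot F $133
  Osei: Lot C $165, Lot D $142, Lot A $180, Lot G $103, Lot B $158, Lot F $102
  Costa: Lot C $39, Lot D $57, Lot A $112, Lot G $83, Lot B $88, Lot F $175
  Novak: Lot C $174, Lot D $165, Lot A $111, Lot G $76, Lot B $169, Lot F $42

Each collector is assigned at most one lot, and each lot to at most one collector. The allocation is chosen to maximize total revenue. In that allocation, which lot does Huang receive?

Huang receives Lot G.

Optimal: Tanaka→Lot C ($138), Huang→Lot G ($152), Kapoor→Lot B ($151), Osei→Lot A ($180), Costa→Lot F ($175), Novak→Lot D ($165) — total 138+152+151+180+175+165 = $961.
Row-greedy (each collector in turn takes its best remaining lot) gives $878, worse by 83.
Next-best assignment: Tanaka→Lot C, Huang→Lot G, Kapoor→Lot D, Osei→Lot A, Costa→Lot F, Novak→Lot B = $952.
Swapping Costa↔Tanaka (Costa→Lot C $39, Tanaka→Lot F $164) loses 110.
Huang's own top lot is Lot F ($177), but forcing Huang→Lot F and reassigning the rest optimally gives only $894 — worse by 67.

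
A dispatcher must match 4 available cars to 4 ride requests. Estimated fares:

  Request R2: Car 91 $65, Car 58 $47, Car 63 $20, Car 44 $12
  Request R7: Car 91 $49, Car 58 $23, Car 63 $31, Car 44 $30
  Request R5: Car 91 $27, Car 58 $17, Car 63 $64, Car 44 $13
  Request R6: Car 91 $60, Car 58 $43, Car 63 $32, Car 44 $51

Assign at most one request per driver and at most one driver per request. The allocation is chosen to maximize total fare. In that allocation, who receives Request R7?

Optimal: Car 91→Request R7 ($49), Car 58→Request R2 ($47), Car 63→Request R5 ($64), Car 44→Request R6 ($51) — total 49+47+64+51 = $211.
Row-greedy (each driver in turn takes its best remaining request) gives $202, worse by 9.
Next-best assignment: Car 91→Request R2, Car 58→Request R7, Car 63→Request R5, Car 44→Request R6 = $203.
No other one-to-one assignment exceeds $211.
Car 91's own top request is Request R2 ($65), but forcing Car 91→Request R2 and reassigning the rest optimally gives only $203 — worse by 8.

Car 91 receives Request R7.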